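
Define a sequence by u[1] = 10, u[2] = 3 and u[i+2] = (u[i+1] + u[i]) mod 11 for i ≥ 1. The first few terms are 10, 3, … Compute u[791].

10

Computing terms: u[1] = 10,  u[2] = 3,  u[3] = 2,  u[4] = 5,  u[5] = 7,  u[6] = 1,  u[7] = 8,  u[8] = 9,  u[9] = 6,  u[10] = 4,  u[11] = 10,  u[12] = 3.
Since (u[11], u[12]) = (u[1], u[2]) = (10, 3) (two consecutive terms determine the rest), the sequence is periodic with period 10.
So u[791] = u[1 + ((791-1) mod 10)] = u[1] = 10.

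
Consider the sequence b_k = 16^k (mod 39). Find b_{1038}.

1

We have b_1 = 16,  b_2 = 22,  b_3 = 1,  b_4 = 16.
The sequence repeats with period 3.
So b_{1038} = b_{1 + ((1038-1) mod 3)} = b_3 = 1.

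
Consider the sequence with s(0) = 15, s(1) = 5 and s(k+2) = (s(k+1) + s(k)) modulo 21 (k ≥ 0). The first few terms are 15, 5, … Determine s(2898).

20

We have s(0) = 15,  s(1) = 5,  s(2) = 20,  s(3) = 4,  s(4) = 3,  s(5) = 7,  s(6) = 10,  s(7) = 17,  s(8) = 6,  s(9) = 2,  s(10) = 8,  s(11) = 10,  s(12) = 18,  s(13) = 7,  s(14) = 4,  s(15) = 11,  s(16) = 15,  s(17) = 5.
Since (s(16), s(17)) = (s(0), s(1)) = (15, 5) (two consecutive terms determine the rest), the sequence is periodic with period 16.
So s(2898) = s(0 + ((2898-0) mod 16)) = s(2) = 20.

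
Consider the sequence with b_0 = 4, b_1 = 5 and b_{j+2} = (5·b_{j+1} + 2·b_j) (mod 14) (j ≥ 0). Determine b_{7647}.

5

b_0 = 4, b_1 = 5, b_2 = 5, b_3 = 7, b_4 = 3, b_5 = 1, b_6 = 11, b_7 = 1, b_8 = 13, b_9 = 11, b_{10} = 11, b_{11} = 7, b_{12} = 1, b_{13} = 5, b_{14} = 13, b_{15} = 5, b_{16} = 9, b_{17} = 13, b_{18} = 13, b_{19} = 7, b_{20} = 5, b_{21} = 11, b_{22} = 9, b_{23} = 11, b_{24} = 3, b_{25} = 9, b_{26} = 9, b_{27} = 7, b_{28} = 11, b_{29} = 13, b_{30} = 3, b_{31} = 13, b_{32} = 1, b_{33} = 3, b_{34} = 3, b_{35} = 7, b_{36} = 13, b_{37} = 9, b_{38} = 1, b_{39} = 9, b_{40} = 5, b_{41} = 1, b_{42} = 1, b_{43} = 7, b_{44} = 9, b_{45} = 3, b_{46} = 5, b_{47} = 3, b_{48} = 11, b_{49} = 5, b_{50} = 5.
Since (b_{49}, b_{50}) = (b_1, b_2) = (5, 5) (two consecutive terms determine the rest), the sequence is eventually periodic: after a pre-period of length 1 it cycles with period 48.
For j ≥ 1, b_j depends only on (j - 1) mod 48. (7647 - 1) mod 48 = 14, so b_{7647} = b_{15} = 5.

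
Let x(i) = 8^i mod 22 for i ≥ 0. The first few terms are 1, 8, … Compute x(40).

12

Computing terms: x(0) = 1, x(1) = 8, x(2) = 20, x(3) = 6, x(4) = 4, x(5) = 10, x(6) = 14, x(7) = 2, x(8) = 16, x(9) = 18, x(10) = 12, x(11) = 8.
Since x(11) = x(1) = 8, the sequence is eventually periodic: after a pre-period of length 1 it cycles with period 10.
For i ≥ 1, x(i) depends only on (i - 1) mod 10. (40 - 1) mod 10 = 9, so x(40) = x(10) = 12.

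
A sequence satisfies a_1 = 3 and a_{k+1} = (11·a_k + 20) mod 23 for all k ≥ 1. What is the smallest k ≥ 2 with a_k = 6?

We have a_1 = 3, a_2 = 7, a_3 = 5, a_4 = 6, a_5 = 17, a_6 = 0, a_7 = 20, a_8 = 10, a_9 = 15, a_{10} = 1, a_{11} = 8, a_{12} = 16, a_{13} = 12, a_{14} = 14, a_{15} = 13, a_{16} = 2, a_{17} = 19, a_{18} = 22, a_{19} = 9, a_{20} = 4, a_{21} = 18, a_{22} = 11, a_{23} = 3.
The sequence repeats with period 22.
The value 6 first appears (with k ≥ 2) at a_4.

4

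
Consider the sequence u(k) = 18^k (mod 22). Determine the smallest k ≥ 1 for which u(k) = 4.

6

Listing terms: u(0) = 1,  u(1) = 18,  u(2) = 16,  u(3) = 2,  u(4) = 14,  u(5) = 10,  u(6) = 4,  u(7) = 6,  u(8) = 20,  u(9) = 8,  u(10) = 12,  u(11) = 18.
Since u(11) = u(1) = 18, the sequence is eventually periodic: after a pre-period of length 1 it cycles with period 10.
The value 4 first appears (with k ≥ 1) at u(6).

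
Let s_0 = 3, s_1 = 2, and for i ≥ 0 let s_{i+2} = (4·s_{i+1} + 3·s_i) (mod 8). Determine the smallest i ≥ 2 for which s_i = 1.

Listing terms: s_0 = 3; s_1 = 2; s_2 = 1; s_3 = 2; s_4 = 3; s_5 = 2.
The sequence repeats with period 4.
The value 1 first appears (with i ≥ 2) at s_2.

2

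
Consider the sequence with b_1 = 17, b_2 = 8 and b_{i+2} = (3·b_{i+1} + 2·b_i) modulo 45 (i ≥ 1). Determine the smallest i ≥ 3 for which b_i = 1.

7

Listing terms: b_1 = 17, b_2 = 8, b_3 = 13, b_4 = 10, b_5 = 11, b_6 = 8, b_7 = 1, b_8 = 19, b_9 = 14, b_{10} = 35, b_{11} = 43, b_{12} = 19, b_{13} = 8, b_{14} = 17, b_{15} = 22, b_{16} = 10, b_{17} = 29, b_{18} = 17, b_{19} = 19, b_{20} = 1, b_{21} = 41, b_{22} = 35, b_{23} = 7, b_{24} = 1, b_{25} = 17, b_{26} = 8.
The sequence repeats with period 24.
The value 1 first appears (with i ≥ 3) at b_7.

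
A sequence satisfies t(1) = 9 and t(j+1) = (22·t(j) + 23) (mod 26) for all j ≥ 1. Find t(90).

23

t(1) = 9; t(2) = 13; t(3) = 23; t(4) = 9.
Since t(4) = t(1) = 9, the sequence is periodic with period 3.
(90 - 1) mod 3 = 2, so t(90) = t(3) = 23.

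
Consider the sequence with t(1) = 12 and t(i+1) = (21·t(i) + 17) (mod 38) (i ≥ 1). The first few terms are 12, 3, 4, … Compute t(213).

24

Listing terms: t(1) = 12; t(2) = 3; t(3) = 4; t(4) = 25; t(5) = 10; t(6) = 37; t(7) = 34; t(8) = 9; t(9) = 16; t(10) = 11; t(11) = 20; t(12) = 19; t(13) = 36; t(14) = 13; t(15) = 24; t(16) = 27; t(17) = 14; t(18) = 7; t(19) = 12.
The sequence repeats with period 18.
So t(213) = t(1 + ((213-1) mod 18)) = t(15) = 24.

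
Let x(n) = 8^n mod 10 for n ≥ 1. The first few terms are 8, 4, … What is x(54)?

4

Listing terms: x(1) = 8, x(2) = 4, x(3) = 2, x(4) = 6, x(5) = 8.
The sequence repeats with period 4.
So x(54) = x(1 + ((54-1) mod 4)) = x(2) = 4.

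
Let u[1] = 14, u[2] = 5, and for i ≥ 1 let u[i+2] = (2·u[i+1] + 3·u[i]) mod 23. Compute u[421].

Listing terms: u[1] = 14; u[2] = 5; u[3] = 6; u[4] = 4; u[5] = 3; u[6] = 18; u[7] = 22; u[8] = 6; u[9] = 9; u[10] = 13; u[11] = 7; u[12] = 7; u[13] = 12; u[14] = 22; u[15] = 11; u[16] = 19; u[17] = 2; u[18] = 15; u[19] = 13; u[20] = 2; u[21] = 20; u[22] = 0; u[23] = 14; u[24] = 5.
The sequence repeats with period 22.
(421 - 1) mod 22 = 2, so u[421] = u[3] = 6.

6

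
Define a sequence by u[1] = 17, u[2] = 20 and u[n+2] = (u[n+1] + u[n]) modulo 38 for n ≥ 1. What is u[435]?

37

Listing terms: u[1] = 17; u[2] = 20; u[3] = 37; u[4] = 19; u[5] = 18; u[6] = 37; u[7] = 17; u[8] = 16; u[9] = 33; u[10] = 11; u[11] = 6; u[12] = 17; u[13] = 23; u[14] = 2; u[15] = 25; u[16] = 27; u[17] = 14; u[18] = 3; u[19] = 17; u[20] = 20.
The sequence repeats with period 18.
So u[435] = u[1 + ((435-1) mod 18)] = u[3] = 37.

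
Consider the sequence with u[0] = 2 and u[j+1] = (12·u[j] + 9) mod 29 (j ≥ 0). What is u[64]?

2

Computing terms: u[0] = 2,  u[1] = 4,  u[2] = 28,  u[3] = 26,  u[4] = 2.
The sequence repeats with period 4.
(64 - 0) mod 4 = 0, so u[64] = u[0] = 2.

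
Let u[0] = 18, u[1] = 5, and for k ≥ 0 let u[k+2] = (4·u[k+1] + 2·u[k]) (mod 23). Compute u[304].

19

u[0] = 18; u[1] = 5; u[2] = 10; u[3] = 4; u[4] = 13; u[5] = 14; u[6] = 13; u[7] = 11; u[8] = 1; u[9] = 3; u[10] = 14; u[11] = 16; u[12] = 0; u[13] = 9; u[14] = 13; u[15] = 1; u[16] = 7; u[17] = 7; u[18] = 19; u[19] = 21; u[20] = 7; u[21] = 1; u[22] = 18; u[23] = 5.
Since (u[22], u[23]) = (u[0], u[1]) = (18, 5) (two consecutive terms determine the rest), the sequence is periodic with period 22.
(304 - 0) mod 22 = 18, so u[304] = u[18] = 19.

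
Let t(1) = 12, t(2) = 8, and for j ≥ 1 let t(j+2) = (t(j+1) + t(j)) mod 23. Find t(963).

We have t(1) = 12, t(2) = 8, t(3) = 20, t(4) = 5, t(5) = 2, t(6) = 7, t(7) = 9, t(8) = 16, t(9) = 2, t(10) = 18, t(11) = 20, t(12) = 15, t(13) = 12, t(14) = 4, t(15) = 16, t(16) = 20, t(17) = 13, t(18) = 10, t(19) = 0, t(20) = 10, t(21) = 10, t(22) = 20, t(23) = 7, t(24) = 4, t(25) = 11, t(26) = 15, t(27) = 3, t(28) = 18, t(29) = 21, t(30) = 16, t(31) = 14, t(32) = 7, t(33) = 21, t(34) = 5, t(35) = 3, t(36) = 8, t(37) = 11, t(38) = 19, t(39) = 7, t(40) = 3, t(41) = 10, t(42) = 13, t(43) = 0, t(44) = 13, t(45) = 13, t(46) = 3, t(47) = 16, t(48) = 19, t(49) = 12, t(50) = 8.
The sequence repeats with period 48.
So t(963) = t(1 + ((963-1) mod 48)) = t(3) = 20.

20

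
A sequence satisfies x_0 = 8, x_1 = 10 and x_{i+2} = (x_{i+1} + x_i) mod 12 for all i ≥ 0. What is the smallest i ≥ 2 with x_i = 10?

4

We have x_0 = 8,  x_1 = 10,  x_2 = 6,  x_3 = 4,  x_4 = 10,  x_5 = 2,  x_6 = 0,  x_7 = 2,  x_8 = 2,  x_9 = 4,  x_{10} = 6,  x_{11} = 10,  x_{12} = 4,  x_{13} = 2,  x_{14} = 6,  x_{15} = 8,  x_{16} = 2,  x_{17} = 10,  x_{18} = 0,  x_{19} = 10,  x_{20} = 10,  x_{21} = 8,  x_{22} = 6,  x_{23} = 2,  x_{24} = 8,  x_{25} = 10.
The sequence repeats with period 24.
The value 10 first appears (with i ≥ 2) at x_4.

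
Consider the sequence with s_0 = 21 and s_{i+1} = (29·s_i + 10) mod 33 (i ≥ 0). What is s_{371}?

25

s_0 = 21, s_1 = 25, s_2 = 9, s_3 = 7, s_4 = 15, s_5 = 16, s_6 = 12, s_7 = 28, s_8 = 30, s_9 = 22, s_{10} = 21.
The sequence repeats with period 10.
So s_{371} = s_{0 + ((371-0) mod 10)} = s_1 = 25.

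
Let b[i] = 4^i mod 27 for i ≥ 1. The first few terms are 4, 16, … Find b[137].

Listing terms: b[1] = 4,  b[2] = 16,  b[3] = 10,  b[4] = 13,  b[5] = 25,  b[6] = 19,  b[7] = 22,  b[8] = 7,  b[9] = 1,  b[10] = 4.
The sequence repeats with period 9.
(137 - 1) mod 9 = 1, so b[137] = b[2] = 16.

16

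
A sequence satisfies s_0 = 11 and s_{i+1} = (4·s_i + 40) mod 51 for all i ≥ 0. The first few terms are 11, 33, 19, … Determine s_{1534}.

36

We have s_0 = 11,  s_1 = 33,  s_2 = 19,  s_3 = 14,  s_4 = 45,  s_5 = 16,  s_6 = 2,  s_7 = 48,  s_8 = 28,  s_9 = 50,  s_{10} = 36,  s_{11} = 31,  s_{12} = 11.
The sequence repeats with period 12.
So s_{1534} = s_{0 + ((1534-0) mod 12)} = s_{10} = 36.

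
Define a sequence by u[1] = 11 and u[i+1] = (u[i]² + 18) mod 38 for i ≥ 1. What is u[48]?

We have u[1] = 11, u[2] = 25, u[3] = 35, u[4] = 27, u[5] = 25.
Since u[5] = u[2] = 25, the sequence is eventually periodic: after a pre-period of length 1 it cycles with period 3.
For i ≥ 2, u[i] depends only on (i - 2) mod 3. (48 - 2) mod 3 = 1, so u[48] = u[3] = 35.

35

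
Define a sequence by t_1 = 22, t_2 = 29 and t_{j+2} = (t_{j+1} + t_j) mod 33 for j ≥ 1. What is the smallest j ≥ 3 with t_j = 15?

19

Listing terms: t_1 = 22; t_2 = 29; t_3 = 18; t_4 = 14; t_5 = 32; t_6 = 13; t_7 = 12; t_8 = 25; t_9 = 4; t_{10} = 29; t_{11} = 0; t_{12} = 29; t_{13} = 29; t_{14} = 25; t_{15} = 21; t_{16} = 13; t_{17} = 1; t_{18} = 14; t_{19} = 15; t_{20} = 29; t_{21} = 11; t_{22} = 7; t_{23} = 18; t_{24} = 25; t_{25} = 10; t_{26} = 2; t_{27} = 12; t_{28} = 14; t_{29} = 26; t_{30} = 7; t_{31} = 0; t_{32} = 7; t_{33} = 7; t_{34} = 14; t_{35} = 21; t_{36} = 2; t_{37} = 23; t_{38} = 25; t_{39} = 15; t_{40} = 7; t_{41} = 22; t_{42} = 29.
The sequence repeats with period 40.
The value 15 first appears (with j ≥ 3) at t_{19}.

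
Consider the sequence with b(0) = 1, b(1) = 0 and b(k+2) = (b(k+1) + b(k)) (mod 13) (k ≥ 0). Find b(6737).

12

Computing terms: b(0) = 1, b(1) = 0, b(2) = 1, b(3) = 1, b(4) = 2, b(5) = 3, b(6) = 5, b(7) = 8, b(8) = 0, b(9) = 8, b(10) = 8, b(11) = 3, b(12) = 11, b(13) = 1, b(14) = 12, b(15) = 0, b(16) = 12, b(17) = 12, b(18) = 11, b(19) = 10, b(20) = 8, b(21) = 5, b(22) = 0, b(23) = 5, b(24) = 5, b(25) = 10, b(26) = 2, b(27) = 12, b(28) = 1, b(29) = 0.
Since (b(28), b(29)) = (b(0), b(1)) = (1, 0) (two consecutive terms determine the rest), the sequence is periodic with period 28.
So b(6737) = b(0 + ((6737-0) mod 28)) = b(17) = 12.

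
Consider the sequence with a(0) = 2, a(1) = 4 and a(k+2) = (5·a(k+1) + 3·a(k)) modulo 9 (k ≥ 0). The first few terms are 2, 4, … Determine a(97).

a(0) = 2, a(1) = 4, a(2) = 8, a(3) = 7, a(4) = 5, a(5) = 1, a(6) = 2, a(7) = 4.
Since (a(6), a(7)) = (a(0), a(1)) = (2, 4) (two consecutive terms determine the rest), the sequence is periodic with period 6.
So a(97) = a(0 + ((97-0) mod 6)) = a(1) = 4.

4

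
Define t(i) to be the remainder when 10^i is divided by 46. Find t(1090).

Listing terms: t(1) = 10; t(2) = 8; t(3) = 34; t(4) = 18; t(5) = 42; t(6) = 6; t(7) = 14; t(8) = 2; t(9) = 20; t(10) = 16; t(11) = 22; t(12) = 36; t(13) = 38; t(14) = 12; t(15) = 28; t(16) = 4; t(17) = 40; t(18) = 32; t(19) = 44; t(20) = 26; t(21) = 30; t(22) = 24; t(23) = 10.
The sequence repeats with period 22.
So t(1090) = t(1 + ((1090-1) mod 22)) = t(12) = 36.

36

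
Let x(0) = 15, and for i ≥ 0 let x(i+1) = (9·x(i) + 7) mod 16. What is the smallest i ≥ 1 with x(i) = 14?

x(0) = 15, x(1) = 14, x(2) = 5, x(3) = 4, x(4) = 11, x(5) = 10, x(6) = 1, x(7) = 0, x(8) = 7, x(9) = 6, x(10) = 13, x(11) = 12, x(12) = 3, x(13) = 2, x(14) = 9, x(15) = 8, x(16) = 15.
The sequence repeats with period 16.
The value 14 first appears (with i ≥ 1) at x(1).

1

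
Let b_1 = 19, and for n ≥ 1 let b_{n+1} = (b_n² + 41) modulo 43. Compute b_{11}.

Listing terms: b_1 = 19,  b_2 = 15,  b_3 = 8,  b_4 = 19.
The sequence repeats with period 3.
So b_{11} = b_{1 + ((11-1) mod 3)} = b_2 = 15.

15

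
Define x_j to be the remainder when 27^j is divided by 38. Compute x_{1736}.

7

Computing terms: x_0 = 1; x_1 = 27; x_2 = 7; x_3 = 37; x_4 = 11; x_5 = 31; x_6 = 1.
The sequence repeats with period 6.
So x_{1736} = x_{0 + ((1736-0) mod 6)} = x_2 = 7.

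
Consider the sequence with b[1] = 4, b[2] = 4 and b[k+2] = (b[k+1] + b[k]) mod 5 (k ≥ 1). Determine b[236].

3

b[1] = 4; b[2] = 4; b[3] = 3; b[4] = 2; b[5] = 0; b[6] = 2; b[7] = 2; b[8] = 4; b[9] = 1; b[10] = 0; b[11] = 1; b[12] = 1; b[13] = 2; b[14] = 3; b[15] = 0; b[16] = 3; b[17] = 3; b[18] = 1; b[19] = 4; b[20] = 0; b[21] = 4; b[22] = 4.
Since (b[21], b[22]) = (b[1], b[2]) = (4, 4) (two consecutive terms determine the rest), the sequence is periodic with period 20.
(236 - 1) mod 20 = 15, so b[236] = b[16] = 3.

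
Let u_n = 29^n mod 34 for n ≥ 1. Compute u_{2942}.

15

Computing terms: u_1 = 29, u_2 = 25, u_3 = 11, u_4 = 13, u_5 = 3, u_6 = 19, u_7 = 7, u_8 = 33, u_9 = 5, u_{10} = 9, u_{11} = 23, u_{12} = 21, u_{13} = 31, u_{14} = 15, u_{15} = 27, u_{16} = 1, u_{17} = 29.
The sequence repeats with period 16.
So u_{2942} = u_{1 + ((2942-1) mod 16)} = u_{14} = 15.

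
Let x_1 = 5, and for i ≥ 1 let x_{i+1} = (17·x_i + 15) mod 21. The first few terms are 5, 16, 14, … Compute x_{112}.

We have x_1 = 5; x_2 = 16; x_3 = 14; x_4 = 1; x_5 = 11; x_6 = 13; x_7 = 5.
The sequence repeats with period 6.
(112 - 1) mod 6 = 3, so x_{112} = x_4 = 1.

1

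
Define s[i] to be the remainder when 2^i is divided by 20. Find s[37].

We have s[1] = 2; s[2] = 4; s[3] = 8; s[4] = 16; s[5] = 12; s[6] = 4.
Since s[6] = s[2] = 4, the sequence is eventually periodic: after a pre-period of length 1 it cycles with period 4.
For i ≥ 2, s[i] depends only on (i - 2) mod 4. (37 - 2) mod 4 = 3, so s[37] = s[5] = 12.

12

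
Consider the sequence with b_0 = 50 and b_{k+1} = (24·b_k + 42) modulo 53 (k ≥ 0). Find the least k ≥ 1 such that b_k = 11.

Listing terms: b_0 = 50,  b_1 = 23,  b_2 = 11,  b_3 = 41,  b_4 = 19,  b_5 = 21,  b_6 = 16,  b_7 = 2,  b_8 = 37,  b_9 = 29,  b_{10} = 49,  b_{11} = 52,  b_{12} = 18,  b_{13} = 50.
The sequence repeats with period 13.
The value 11 first appears (with k ≥ 1) at b_2.

2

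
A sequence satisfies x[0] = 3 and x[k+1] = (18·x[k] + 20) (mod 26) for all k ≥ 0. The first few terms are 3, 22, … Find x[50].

Listing terms: x[0] = 3; x[1] = 22; x[2] = 0; x[3] = 20; x[4] = 16; x[5] = 22.
Since x[5] = x[1] = 22, the sequence is eventually periodic: after a pre-period of length 1 it cycles with period 4.
For k ≥ 1, x[k] depends only on (k - 1) mod 4. (50 - 1) mod 4 = 1, so x[50] = x[2] = 0.

0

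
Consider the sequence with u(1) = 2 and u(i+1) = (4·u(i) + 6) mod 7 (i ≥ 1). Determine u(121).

2

Computing terms: u(1) = 2, u(2) = 0, u(3) = 6, u(4) = 2.
Since u(4) = u(1) = 2, the sequence is periodic with period 3.
So u(121) = u(1 + ((121-1) mod 3)) = u(1) = 2.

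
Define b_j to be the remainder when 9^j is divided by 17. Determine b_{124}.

Computing terms: b_1 = 9, b_2 = 13, b_3 = 15, b_4 = 16, b_5 = 8, b_6 = 4, b_7 = 2, b_8 = 1, b_9 = 9.
The sequence repeats with period 8.
So b_{124} = b_{1 + ((124-1) mod 8)} = b_4 = 16.

16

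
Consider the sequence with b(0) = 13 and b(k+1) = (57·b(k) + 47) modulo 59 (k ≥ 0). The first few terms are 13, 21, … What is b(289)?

17

Listing terms: b(0) = 13,  b(1) = 21,  b(2) = 5,  b(3) = 37,  b(4) = 32,  b(5) = 42,  b(6) = 22,  b(7) = 3,  b(8) = 41,  b(9) = 24,  b(10) = 58,  b(11) = 49,  b(12) = 8,  b(13) = 31,  b(14) = 44,  b(15) = 18,  b(16) = 11,  b(17) = 25,  b(18) = 56,  b(19) = 53,  b(20) = 0,  b(21) = 47,  b(22) = 12,  b(23) = 23,  b(24) = 1,  b(25) = 45,  b(26) = 16,  b(27) = 15,  b(28) = 17,  b(29) = 13.
The sequence repeats with period 29.
So b(289) = b(0 + ((289-0) mod 29)) = b(28) = 17.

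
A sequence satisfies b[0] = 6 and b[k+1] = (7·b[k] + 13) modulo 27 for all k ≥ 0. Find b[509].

5

We have b[0] = 6; b[1] = 1; b[2] = 20; b[3] = 18; b[4] = 4; b[5] = 14; b[6] = 3; b[7] = 7; b[8] = 8; b[9] = 15; b[10] = 10; b[11] = 2; b[12] = 0; b[13] = 13; b[14] = 23; b[15] = 12; b[16] = 16; b[17] = 17; b[18] = 24; b[19] = 19; b[20] = 11; b[21] = 9; b[22] = 22; b[23] = 5; b[24] = 21; b[25] = 25; b[26] = 26; b[27] = 6.
The sequence repeats with period 27.
(509 - 0) mod 27 = 23, so b[509] = b[23] = 5.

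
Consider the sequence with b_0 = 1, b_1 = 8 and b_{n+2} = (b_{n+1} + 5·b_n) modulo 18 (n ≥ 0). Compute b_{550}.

Computing terms: b_0 = 1,  b_1 = 8,  b_2 = 13,  b_3 = 17,  b_4 = 10,  b_5 = 5,  b_6 = 1,  b_7 = 8.
The sequence repeats with period 6.
So b_{550} = b_{0 + ((550-0) mod 6)} = b_4 = 10.

10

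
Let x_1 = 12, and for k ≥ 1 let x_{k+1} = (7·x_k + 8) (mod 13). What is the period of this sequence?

12

We have x_1 = 12,  x_2 = 1,  x_3 = 2,  x_4 = 9,  x_5 = 6,  x_6 = 11,  x_7 = 7,  x_8 = 5,  x_9 = 4,  x_{10} = 10,  x_{11} = 0,  x_{12} = 8,  x_{13} = 12.
Since x_{13} = x_1 = 12, the sequence is periodic with period 12.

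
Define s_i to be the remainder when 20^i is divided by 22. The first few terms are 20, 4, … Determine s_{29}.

s_1 = 20,  s_2 = 4,  s_3 = 14,  s_4 = 16,  s_5 = 12,  s_6 = 20.
The sequence repeats with period 5.
(29 - 1) mod 5 = 3, so s_{29} = s_4 = 16.

16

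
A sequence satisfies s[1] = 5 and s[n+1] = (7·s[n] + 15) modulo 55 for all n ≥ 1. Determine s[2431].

We have s[1] = 5; s[2] = 50; s[3] = 35; s[4] = 40; s[5] = 20; s[6] = 45; s[7] = 0; s[8] = 15; s[9] = 10; s[10] = 30; s[11] = 5.
Since s[11] = s[1] = 5, the sequence is periodic with period 10.
So s[2431] = s[1 + ((2431-1) mod 10)] = s[1] = 5.

5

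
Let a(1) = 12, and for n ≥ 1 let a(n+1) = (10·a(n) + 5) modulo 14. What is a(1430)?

a(1) = 12; a(2) = 13; a(3) = 9; a(4) = 11; a(5) = 3; a(6) = 7; a(7) = 5; a(8) = 13.
Since a(8) = a(2) = 13, the sequence is eventually periodic: after a pre-period of length 1 it cycles with period 6.
For n ≥ 2, a(n) depends only on (n - 2) mod 6. (1430 - 2) mod 6 = 0, so a(1430) = a(2) = 13.

13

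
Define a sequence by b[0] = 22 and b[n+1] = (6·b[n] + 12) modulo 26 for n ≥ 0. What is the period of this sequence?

Computing terms: b[0] = 22,  b[1] = 14,  b[2] = 18,  b[3] = 16,  b[4] = 4,  b[5] = 10,  b[6] = 20,  b[7] = 2,  b[8] = 24,  b[9] = 0,  b[10] = 12,  b[11] = 6,  b[12] = 22.
Since b[12] = b[0] = 22, the sequence is periodic with period 12.

12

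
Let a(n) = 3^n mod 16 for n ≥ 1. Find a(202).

9

We have a(1) = 3,  a(2) = 9,  a(3) = 11,  a(4) = 1,  a(5) = 3.
Since a(5) = a(1) = 3, the sequence is periodic with period 4.
(202 - 1) mod 4 = 1, so a(202) = a(2) = 9.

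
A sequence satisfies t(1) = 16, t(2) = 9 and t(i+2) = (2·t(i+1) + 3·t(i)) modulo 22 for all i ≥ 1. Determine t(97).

12

Listing terms: t(1) = 16; t(2) = 9; t(3) = 0; t(4) = 5; t(5) = 10; t(6) = 13; t(7) = 12; t(8) = 19; t(9) = 8; t(10) = 7; t(11) = 16; t(12) = 9.
Since (t(11), t(12)) = (t(1), t(2)) = (16, 9) (two consecutive terms determine the rest), the sequence is periodic with period 10.
So t(97) = t(1 + ((97-1) mod 10)) = t(7) = 12.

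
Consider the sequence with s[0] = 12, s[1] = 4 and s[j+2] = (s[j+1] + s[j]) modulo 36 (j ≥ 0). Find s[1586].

16

Computing terms: s[0] = 12, s[1] = 4, s[2] = 16, s[3] = 20, s[4] = 0, s[5] = 20, s[6] = 20, s[7] = 4, s[8] = 24, s[9] = 28, s[10] = 16, s[11] = 8, s[12] = 24, s[13] = 32, s[14] = 20, s[15] = 16, s[16] = 0, s[17] = 16, s[18] = 16, s[19] = 32, s[20] = 12, s[21] = 8, s[22] = 20, s[23] = 28, s[24] = 12, s[25] = 4.
The sequence repeats with period 24.
(1586 - 0) mod 24 = 2, so s[1586] = s[2] = 16.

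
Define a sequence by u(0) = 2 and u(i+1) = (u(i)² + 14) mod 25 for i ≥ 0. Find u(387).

u(0) = 2; u(1) = 18; u(2) = 13; u(3) = 8; u(4) = 3; u(5) = 23; u(6) = 18.
Since u(6) = u(1) = 18, the sequence is eventually periodic: after a pre-period of length 1 it cycles with period 5.
For i ≥ 1, u(i) depends only on (i - 1) mod 5. (387 - 1) mod 5 = 1, so u(387) = u(2) = 13.

13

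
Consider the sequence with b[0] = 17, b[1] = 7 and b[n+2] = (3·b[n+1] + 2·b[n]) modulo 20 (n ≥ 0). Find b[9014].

15

Listing terms: b[0] = 17, b[1] = 7, b[2] = 15, b[3] = 19, b[4] = 7, b[5] = 19, b[6] = 11, b[7] = 11, b[8] = 15, b[9] = 7, b[10] = 11, b[11] = 7, b[12] = 3, b[13] = 3, b[14] = 15, b[15] = 11, b[16] = 3, b[17] = 11, b[18] = 19, b[19] = 19, b[20] = 15, b[21] = 3, b[22] = 19, b[23] = 3, b[24] = 7, b[25] = 7, b[26] = 15.
Since (b[25], b[26]) = (b[1], b[2]) = (7, 15) (two consecutive terms determine the rest), the sequence is eventually periodic: after a pre-period of length 1 it cycles with period 24.
For n ≥ 1, b[n] depends only on (n - 1) mod 24. (9014 - 1) mod 24 = 13, so b[9014] = b[14] = 15.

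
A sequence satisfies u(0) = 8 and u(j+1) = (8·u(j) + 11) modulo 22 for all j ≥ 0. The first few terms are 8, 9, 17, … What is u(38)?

Computing terms: u(0) = 8,  u(1) = 9,  u(2) = 17,  u(3) = 15,  u(4) = 21,  u(5) = 3,  u(6) = 13,  u(7) = 5,  u(8) = 7,  u(9) = 1,  u(10) = 19,  u(11) = 9.
Since u(11) = u(1) = 9, the sequence is eventually periodic: after a pre-period of length 1 it cycles with period 10.
For j ≥ 1, u(j) depends only on (j - 1) mod 10. (38 - 1) mod 10 = 7, so u(38) = u(8) = 7.

7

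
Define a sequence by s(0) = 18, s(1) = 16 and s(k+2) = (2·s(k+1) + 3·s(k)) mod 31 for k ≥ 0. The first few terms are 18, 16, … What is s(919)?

Computing terms: s(0) = 18,  s(1) = 16,  s(2) = 24,  s(3) = 3,  s(4) = 16,  s(5) = 10,  s(6) = 6,  s(7) = 11,  s(8) = 9,  s(9) = 20,  s(10) = 5,  s(11) = 8,  s(12) = 0,  s(13) = 24,  s(14) = 17,  s(15) = 13,  s(16) = 15,  s(17) = 7,  s(18) = 28,  s(19) = 15,  s(20) = 21,  s(21) = 25,  s(22) = 20,  s(23) = 22,  s(24) = 11,  s(25) = 26,  s(26) = 23,  s(27) = 0,  s(28) = 7,  s(29) = 14,  s(30) = 18,  s(31) = 16.
The sequence repeats with period 30.
(919 - 0) mod 30 = 19, so s(919) = s(19) = 15.

15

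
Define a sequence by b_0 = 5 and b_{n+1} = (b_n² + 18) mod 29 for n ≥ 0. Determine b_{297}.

Computing terms: b_0 = 5; b_1 = 14; b_2 = 11; b_3 = 23; b_4 = 25; b_5 = 5.
The sequence repeats with period 5.
So b_{297} = b_{0 + ((297-0) mod 5)} = b_2 = 11.

11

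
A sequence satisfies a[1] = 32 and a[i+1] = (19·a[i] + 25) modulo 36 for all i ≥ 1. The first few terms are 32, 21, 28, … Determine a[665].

0

We have a[1] = 32,  a[2] = 21,  a[3] = 28,  a[4] = 17,  a[5] = 24,  a[6] = 13,  a[7] = 20,  a[8] = 9,  a[9] = 16,  a[10] = 5,  a[11] = 12,  a[12] = 1,  a[13] = 8,  a[14] = 33,  a[15] = 4,  a[16] = 29,  a[17] = 0,  a[18] = 25,  a[19] = 32.
The sequence repeats with period 18.
(665 - 1) mod 18 = 16, so a[665] = a[17] = 0.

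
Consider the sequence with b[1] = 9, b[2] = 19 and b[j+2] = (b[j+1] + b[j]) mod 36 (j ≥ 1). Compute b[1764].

Listing terms: b[1] = 9; b[2] = 19; b[3] = 28; b[4] = 11; b[5] = 3; b[6] = 14; b[7] = 17; b[8] = 31; b[9] = 12; b[10] = 7; b[11] = 19; b[12] = 26; b[13] = 9; b[14] = 35; b[15] = 8; b[16] = 7; b[17] = 15; b[18] = 22; b[19] = 1; b[20] = 23; b[21] = 24; b[22] = 11; b[23] = 35; b[24] = 10; b[25] = 9; b[26] = 19.
Since (b[25], b[26]) = (b[1], b[2]) = (9, 19) (two consecutive terms determine the rest), the sequence is periodic with period 24.
So b[1764] = b[1 + ((1764-1) mod 24)] = b[12] = 26.

26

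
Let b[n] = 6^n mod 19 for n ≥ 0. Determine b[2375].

16

Listing terms: b[0] = 1, b[1] = 6, b[2] = 17, b[3] = 7, b[4] = 4, b[5] = 5, b[6] = 11, b[7] = 9, b[8] = 16, b[9] = 1.
Since b[9] = b[0] = 1, the sequence is periodic with period 9.
So b[2375] = b[0 + ((2375-0) mod 9)] = b[8] = 16.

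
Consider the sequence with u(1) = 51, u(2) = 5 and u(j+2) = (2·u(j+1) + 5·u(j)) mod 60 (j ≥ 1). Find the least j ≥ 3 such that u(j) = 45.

Computing terms: u(1) = 51,  u(2) = 5,  u(3) = 25,  u(4) = 15,  u(5) = 35,  u(6) = 25,  u(7) = 45,  u(8) = 35,  u(9) = 55,  u(10) = 45,  u(11) = 5,  u(12) = 55,  u(13) = 15,  u(14) = 5,  u(15) = 25.
Since (u(14), u(15)) = (u(2), u(3)) = (5, 25) (two consecutive terms determine the rest), the sequence is eventually periodic: after a pre-period of length 1 it cycles with period 12.
The value 45 first appears (with j ≥ 3) at u(7).

7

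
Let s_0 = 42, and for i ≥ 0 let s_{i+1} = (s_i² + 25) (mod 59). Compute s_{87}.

Computing terms: s_0 = 42; s_1 = 19; s_2 = 32; s_3 = 46; s_4 = 17; s_5 = 19.
Since s_5 = s_1 = 19, the sequence is eventually periodic: after a pre-period of length 1 it cycles with period 4.
For i ≥ 1, s_i depends only on (i - 1) mod 4. (87 - 1) mod 4 = 2, so s_{87} = s_3 = 46.

46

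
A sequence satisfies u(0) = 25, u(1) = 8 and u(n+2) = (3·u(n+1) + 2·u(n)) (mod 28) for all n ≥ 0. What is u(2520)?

10

u(0) = 25; u(1) = 8; u(2) = 18; u(3) = 14; u(4) = 22; u(5) = 10; u(6) = 18; u(7) = 18; u(8) = 6; u(9) = 26; u(10) = 6; u(11) = 14; u(12) = 26; u(13) = 22; u(14) = 6; u(15) = 6; u(16) = 2; u(17) = 18; u(18) = 2; u(19) = 14; u(20) = 18; u(21) = 26; u(22) = 2; u(23) = 2; u(24) = 10; u(25) = 6; u(26) = 10; u(27) = 14; u(28) = 6; u(29) = 18; u(30) = 10; u(31) = 10; u(32) = 22; u(33) = 2; u(34) = 22; u(35) = 14; u(36) = 2; u(37) = 6; u(38) = 22; u(39) = 22; u(40) = 26; u(41) = 10; u(42) = 26; u(43) = 14; u(44) = 10; u(45) = 2; u(46) = 26; u(47) = 26; u(48) = 18; u(49) = 22; u(50) = 18; u(51) = 14.
Since (u(50), u(51)) = (u(2), u(3)) = (18, 14) (two consecutive terms determine the rest), the sequence is eventually periodic: after a pre-period of length 2 it cycles with period 48.
For n ≥ 2, u(n) depends only on (n - 2) mod 48. (2520 - 2) mod 48 = 22, so u(2520) = u(24) = 10.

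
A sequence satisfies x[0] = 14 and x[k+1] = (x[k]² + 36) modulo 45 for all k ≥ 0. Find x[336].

x[0] = 14,  x[1] = 7,  x[2] = 40,  x[3] = 16,  x[4] = 22,  x[5] = 25,  x[6] = 31,  x[7] = 7.
Since x[7] = x[1] = 7, the sequence is eventually periodic: after a pre-period of length 1 it cycles with period 6.
For k ≥ 1, x[k] depends only on (k - 1) mod 6. (336 - 1) mod 6 = 5, so x[336] = x[6] = 31.

31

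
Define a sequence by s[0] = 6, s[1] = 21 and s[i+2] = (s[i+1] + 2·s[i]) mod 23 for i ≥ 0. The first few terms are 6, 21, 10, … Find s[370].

22

s[0] = 6,  s[1] = 21,  s[2] = 10,  s[3] = 6,  s[4] = 3,  s[5] = 15,  s[6] = 21,  s[7] = 5,  s[8] = 1,  s[9] = 11,  s[10] = 13,  s[11] = 12,  s[12] = 15,  s[13] = 16,  s[14] = 0,  s[15] = 9,  s[16] = 9,  s[17] = 4,  s[18] = 22,  s[19] = 7,  s[20] = 5,  s[21] = 19,  s[22] = 6,  s[23] = 21.
The sequence repeats with period 22.
So s[370] = s[0 + ((370-0) mod 22)] = s[18] = 22.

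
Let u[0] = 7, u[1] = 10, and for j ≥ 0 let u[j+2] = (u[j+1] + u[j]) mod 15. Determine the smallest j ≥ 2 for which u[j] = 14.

Computing terms: u[0] = 7; u[1] = 10; u[2] = 2; u[3] = 12; u[4] = 14; u[5] = 11; u[6] = 10; u[7] = 6; u[8] = 1; u[9] = 7; u[10] = 8; u[11] = 0; u[12] = 8; u[13] = 8; u[14] = 1; u[15] = 9; u[16] = 10; u[17] = 4; u[18] = 14; u[19] = 3; u[20] = 2; u[21] = 5; u[22] = 7; u[23] = 12; u[24] = 4; u[25] = 1; u[26] = 5; u[27] = 6; u[28] = 11; u[29] = 2; u[30] = 13; u[31] = 0; u[32] = 13; u[33] = 13; u[34] = 11; u[35] = 9; u[36] = 5; u[37] = 14; u[38] = 4; u[39] = 3; u[40] = 7; u[41] = 10.
The sequence repeats with period 40.
The value 14 first appears (with j ≥ 2) at u[4].

4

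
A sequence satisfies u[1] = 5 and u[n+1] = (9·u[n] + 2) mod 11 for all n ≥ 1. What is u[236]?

Computing terms: u[1] = 5,  u[2] = 3,  u[3] = 7,  u[4] = 10,  u[5] = 4,  u[6] = 5.
The sequence repeats with period 5.
(236 - 1) mod 5 = 0, so u[236] = u[1] = 5.

5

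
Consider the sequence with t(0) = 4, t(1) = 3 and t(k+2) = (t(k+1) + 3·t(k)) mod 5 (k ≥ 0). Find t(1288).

We have t(0) = 4, t(1) = 3, t(2) = 0, t(3) = 4, t(4) = 4, t(5) = 1, t(6) = 3, t(7) = 1, t(8) = 0, t(9) = 3, t(10) = 3, t(11) = 2, t(12) = 1, t(13) = 2, t(14) = 0, t(15) = 1, t(16) = 1, t(17) = 4, t(18) = 2, t(19) = 4, t(20) = 0, t(21) = 2, t(22) = 2, t(23) = 3, t(24) = 4, t(25) = 3.
The sequence repeats with period 24.
So t(1288) = t(0 + ((1288-0) mod 24)) = t(16) = 1.

1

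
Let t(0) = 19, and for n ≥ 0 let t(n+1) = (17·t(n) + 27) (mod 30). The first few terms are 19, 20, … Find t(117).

Computing terms: t(0) = 19, t(1) = 20, t(2) = 7, t(3) = 26, t(4) = 19.
The sequence repeats with period 4.
(117 - 0) mod 4 = 1, so t(117) = t(1) = 20.

20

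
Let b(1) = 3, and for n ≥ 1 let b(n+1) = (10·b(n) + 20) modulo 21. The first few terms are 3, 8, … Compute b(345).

Listing terms: b(1) = 3, b(2) = 8, b(3) = 16, b(4) = 12, b(5) = 14, b(6) = 13, b(7) = 3.
The sequence repeats with period 6.
So b(345) = b(1 + ((345-1) mod 6)) = b(3) = 16.

16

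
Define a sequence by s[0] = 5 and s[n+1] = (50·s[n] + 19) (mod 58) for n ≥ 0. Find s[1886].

33

We have s[0] = 5,  s[1] = 37,  s[2] = 13,  s[3] = 31,  s[4] = 3,  s[5] = 53,  s[6] = 1,  s[7] = 11,  s[8] = 47,  s[9] = 49,  s[10] = 33,  s[11] = 45,  s[12] = 7,  s[13] = 21,  s[14] = 25,  s[15] = 51,  s[16] = 17,  s[17] = 57,  s[18] = 27,  s[19] = 35,  s[20] = 29,  s[21] = 19,  s[22] = 41,  s[23] = 39,  s[24] = 55,  s[25] = 43,  s[26] = 23,  s[27] = 9,  s[28] = 5.
The sequence repeats with period 28.
So s[1886] = s[0 + ((1886-0) mod 28)] = s[10] = 33.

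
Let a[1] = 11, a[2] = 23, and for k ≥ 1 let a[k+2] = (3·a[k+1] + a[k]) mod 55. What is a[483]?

25

a[1] = 11; a[2] = 23; a[3] = 25; a[4] = 43; a[5] = 44; a[6] = 10; a[7] = 19; a[8] = 12; a[9] = 0; a[10] = 12; a[11] = 36; a[12] = 10; a[13] = 11; a[14] = 43; a[15] = 30; a[16] = 23; a[17] = 44; a[18] = 45; a[19] = 14; a[20] = 32; a[21] = 0; a[22] = 32; a[23] = 41; a[24] = 45; a[25] = 11; a[26] = 23.
The sequence repeats with period 24.
(483 - 1) mod 24 = 2, so a[483] = a[3] = 25.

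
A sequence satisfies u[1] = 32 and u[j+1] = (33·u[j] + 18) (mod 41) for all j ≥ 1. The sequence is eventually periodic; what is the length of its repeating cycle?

20

u[1] = 32,  u[2] = 8,  u[3] = 36,  u[4] = 17,  u[5] = 5,  u[6] = 19,  u[7] = 30,  u[8] = 24,  u[9] = 31,  u[10] = 16,  u[11] = 13,  u[12] = 37,  u[13] = 9,  u[14] = 28,  u[15] = 40,  u[16] = 26,  u[17] = 15,  u[18] = 21,  u[19] = 14,  u[20] = 29,  u[21] = 32.
The sequence repeats with period 20.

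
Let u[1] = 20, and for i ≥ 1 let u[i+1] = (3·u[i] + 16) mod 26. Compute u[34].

u[1] = 20; u[2] = 24; u[3] = 10; u[4] = 20.
Since u[4] = u[1] = 20, the sequence is periodic with period 3.
(34 - 1) mod 3 = 0, so u[34] = u[1] = 20.

20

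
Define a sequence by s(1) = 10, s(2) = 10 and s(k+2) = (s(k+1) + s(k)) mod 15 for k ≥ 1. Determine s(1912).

We have s(1) = 10; s(2) = 10; s(3) = 5; s(4) = 0; s(5) = 5; s(6) = 5; s(7) = 10; s(8) = 0; s(9) = 10; s(10) = 10.
The sequence repeats with period 8.
(1912 - 1) mod 8 = 7, so s(1912) = s(8) = 0.

0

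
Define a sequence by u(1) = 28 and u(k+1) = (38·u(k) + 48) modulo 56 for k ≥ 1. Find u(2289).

Listing terms: u(1) = 28; u(2) = 48; u(3) = 24; u(4) = 8; u(5) = 16; u(6) = 40; u(7) = 0; u(8) = 48.
Since u(8) = u(2) = 48, the sequence is eventually periodic: after a pre-period of length 1 it cycles with period 6.
For k ≥ 2, u(k) depends only on (k - 2) mod 6. (2289 - 2) mod 6 = 1, so u(2289) = u(3) = 24.

24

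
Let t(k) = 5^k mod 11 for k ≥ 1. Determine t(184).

9

Computing terms: t(1) = 5, t(2) = 3, t(3) = 4, t(4) = 9, t(5) = 1, t(6) = 5.
Since t(6) = t(1) = 5, the sequence is periodic with period 5.
So t(184) = t(1 + ((184-1) mod 5)) = t(4) = 9.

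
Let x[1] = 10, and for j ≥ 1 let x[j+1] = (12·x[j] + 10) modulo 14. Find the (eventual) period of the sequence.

Computing terms: x[1] = 10, x[2] = 4, x[3] = 2, x[4] = 6, x[5] = 12, x[6] = 0, x[7] = 10.
The sequence repeats with period 6.

6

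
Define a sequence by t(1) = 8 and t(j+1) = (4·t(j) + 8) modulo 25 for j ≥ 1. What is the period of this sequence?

10

We have t(1) = 8, t(2) = 15, t(3) = 18, t(4) = 5, t(5) = 3, t(6) = 20, t(7) = 13, t(8) = 10, t(9) = 23, t(10) = 0, t(11) = 8.
Since t(11) = t(1) = 8, the sequence is periodic with period 10.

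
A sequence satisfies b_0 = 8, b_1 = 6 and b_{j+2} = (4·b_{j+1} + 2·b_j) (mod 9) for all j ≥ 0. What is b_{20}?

We have b_0 = 8; b_1 = 6; b_2 = 4; b_3 = 1; b_4 = 3; b_5 = 5; b_6 = 8; b_7 = 6.
The sequence repeats with period 6.
(20 - 0) mod 6 = 2, so b_{20} = b_2 = 4.

4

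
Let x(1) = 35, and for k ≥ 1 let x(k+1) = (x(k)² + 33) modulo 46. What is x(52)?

x(1) = 35,  x(2) = 16,  x(3) = 13,  x(4) = 18,  x(5) = 35.
The sequence repeats with period 4.
So x(52) = x(1 + ((52-1) mod 4)) = x(4) = 18.

18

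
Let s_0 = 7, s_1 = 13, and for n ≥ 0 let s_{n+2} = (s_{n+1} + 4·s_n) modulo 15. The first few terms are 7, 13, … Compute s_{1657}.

We have s_0 = 7; s_1 = 13; s_2 = 11; s_3 = 3; s_4 = 2; s_5 = 14; s_6 = 7; s_7 = 3; s_8 = 1; s_9 = 13; s_{10} = 2; s_{11} = 9; s_{12} = 2; s_{13} = 8; s_{14} = 1; s_{15} = 3; s_{16} = 7; s_{17} = 4; s_{18} = 2; s_{19} = 3; s_{20} = 11; s_{21} = 8; s_{22} = 7; s_{23} = 9; s_{24} = 7; s_{25} = 13.
The sequence repeats with period 24.
So s_{1657} = s_{0 + ((1657-0) mod 24)} = s_1 = 13.

13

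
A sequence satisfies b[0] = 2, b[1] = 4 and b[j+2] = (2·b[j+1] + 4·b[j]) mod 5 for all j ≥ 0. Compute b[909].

0

Computing terms: b[0] = 2; b[1] = 4; b[2] = 1; b[3] = 3; b[4] = 0; b[5] = 2; b[6] = 4.
Since (b[5], b[6]) = (b[0], b[1]) = (2, 4) (two consecutive terms determine the rest), the sequence is periodic with period 5.
(909 - 0) mod 5 = 4, so b[909] = b[4] = 0.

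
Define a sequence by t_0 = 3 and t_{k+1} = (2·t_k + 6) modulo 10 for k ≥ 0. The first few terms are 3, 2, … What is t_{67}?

6

Computing terms: t_0 = 3; t_1 = 2; t_2 = 0; t_3 = 6; t_4 = 8; t_5 = 2.
Since t_5 = t_1 = 2, the sequence is eventually periodic: after a pre-period of length 1 it cycles with period 4.
For k ≥ 1, t_k depends only on (k - 1) mod 4. (67 - 1) mod 4 = 2, so t_{67} = t_3 = 6.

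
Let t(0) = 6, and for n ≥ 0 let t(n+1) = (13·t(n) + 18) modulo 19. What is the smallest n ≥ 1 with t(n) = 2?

Computing terms: t(0) = 6,  t(1) = 1,  t(2) = 12,  t(3) = 3,  t(4) = 0,  t(5) = 18,  t(6) = 5,  t(7) = 7,  t(8) = 14,  t(9) = 10,  t(10) = 15,  t(11) = 4,  t(12) = 13,  t(13) = 16,  t(14) = 17,  t(15) = 11,  t(16) = 9,  t(17) = 2,  t(18) = 6.
Since t(18) = t(0) = 6, the sequence is periodic with period 18.
The value 2 first appears (with n ≥ 1) at t(17).

17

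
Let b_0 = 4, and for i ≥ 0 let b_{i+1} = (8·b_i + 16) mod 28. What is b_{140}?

4

b_0 = 4, b_1 = 20, b_2 = 8, b_3 = 24, b_4 = 12, b_5 = 0, b_6 = 16, b_7 = 4.
The sequence repeats with period 7.
So b_{140} = b_{0 + ((140-0) mod 7)} = b_0 = 4.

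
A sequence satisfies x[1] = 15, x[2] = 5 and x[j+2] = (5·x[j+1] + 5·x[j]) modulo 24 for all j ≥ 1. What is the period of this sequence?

12

We have x[1] = 15,  x[2] = 5,  x[3] = 4,  x[4] = 21,  x[5] = 5,  x[6] = 10,  x[7] = 3,  x[8] = 17,  x[9] = 4,  x[10] = 9,  x[11] = 17,  x[12] = 10,  x[13] = 15,  x[14] = 5.
Since (x[13], x[14]) = (x[1], x[2]) = (15, 5) (two consecutive terms determine the rest), the sequence is periodic with period 12.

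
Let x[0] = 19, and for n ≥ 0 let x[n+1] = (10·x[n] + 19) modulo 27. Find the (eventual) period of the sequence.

Computing terms: x[0] = 19, x[1] = 20, x[2] = 3, x[3] = 22, x[4] = 23, x[5] = 6, x[6] = 25, x[7] = 26, x[8] = 9, x[9] = 1, x[10] = 2, x[11] = 12, x[12] = 4, x[13] = 5, x[14] = 15, x[15] = 7, x[16] = 8, x[17] = 18, x[18] = 10, x[19] = 11, x[20] = 21, x[21] = 13, x[22] = 14, x[23] = 24, x[24] = 16, x[25] = 17, x[26] = 0, x[27] = 19.
Since x[27] = x[0] = 19, the sequence is periodic with period 27.

27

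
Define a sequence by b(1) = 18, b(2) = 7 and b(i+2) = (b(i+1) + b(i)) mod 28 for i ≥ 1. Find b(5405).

13

b(1) = 18, b(2) = 7, b(3) = 25, b(4) = 4, b(5) = 1, b(6) = 5, b(7) = 6, b(8) = 11, b(9) = 17, b(10) = 0, b(11) = 17, b(12) = 17, b(13) = 6, b(14) = 23, b(15) = 1, b(16) = 24, b(17) = 25, b(18) = 21, b(19) = 18, b(20) = 11, b(21) = 1, b(22) = 12, b(23) = 13, b(24) = 25, b(25) = 10, b(26) = 7, b(27) = 17, b(28) = 24, b(29) = 13, b(30) = 9, b(31) = 22, b(32) = 3, b(33) = 25, b(34) = 0, b(35) = 25, b(36) = 25, b(37) = 22, b(38) = 19, b(39) = 13, b(40) = 4, b(41) = 17, b(42) = 21, b(43) = 10, b(44) = 3, b(45) = 13, b(46) = 16, b(47) = 1, b(48) = 17, b(49) = 18, b(50) = 7.
Since (b(49), b(50)) = (b(1), b(2)) = (18, 7) (two consecutive terms determine the rest), the sequence is periodic with period 48.
(5405 - 1) mod 48 = 28, so b(5405) = b(29) = 13.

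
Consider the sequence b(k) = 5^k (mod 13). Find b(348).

1

We have b(1) = 5; b(2) = 12; b(3) = 8; b(4) = 1; b(5) = 5.
Since b(5) = b(1) = 5, the sequence is periodic with period 4.
(348 - 1) mod 4 = 3, so b(348) = b(4) = 1.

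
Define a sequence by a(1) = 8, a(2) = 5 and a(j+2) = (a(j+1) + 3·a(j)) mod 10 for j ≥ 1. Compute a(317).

1

a(1) = 8,  a(2) = 5,  a(3) = 9,  a(4) = 4,  a(5) = 1,  a(6) = 3,  a(7) = 6,  a(8) = 5,  a(9) = 3,  a(10) = 8,  a(11) = 7,  a(12) = 1,  a(13) = 2,  a(14) = 5,  a(15) = 1,  a(16) = 6,  a(17) = 9,  a(18) = 7,  a(19) = 4,  a(20) = 5,  a(21) = 7,  a(22) = 2,  a(23) = 3,  a(24) = 9,  a(25) = 8,  a(26) = 5.
Since (a(25), a(26)) = (a(1), a(2)) = (8, 5) (two consecutive terms determine the rest), the sequence is periodic with period 24.
(317 - 1) mod 24 = 4, so a(317) = a(5) = 1.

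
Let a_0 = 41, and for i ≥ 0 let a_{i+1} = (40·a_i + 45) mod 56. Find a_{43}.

5

We have a_0 = 41, a_1 = 5, a_2 = 21, a_3 = 45, a_4 = 53, a_5 = 37, a_6 = 13, a_7 = 5.
Since a_7 = a_1 = 5, the sequence is eventually periodic: after a pre-period of length 1 it cycles with period 6.
For i ≥ 1, a_i depends only on (i - 1) mod 6. (43 - 1) mod 6 = 0, so a_{43} = a_1 = 5.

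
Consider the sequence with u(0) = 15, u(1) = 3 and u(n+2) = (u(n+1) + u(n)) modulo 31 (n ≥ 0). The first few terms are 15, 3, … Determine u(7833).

21

u(0) = 15, u(1) = 3, u(2) = 18, u(3) = 21, u(4) = 8, u(5) = 29, u(6) = 6, u(7) = 4, u(8) = 10, u(9) = 14, u(10) = 24, u(11) = 7, u(12) = 0, u(13) = 7, u(14) = 7, u(15) = 14, u(16) = 21, u(17) = 4, u(18) = 25, u(19) = 29, u(20) = 23, u(21) = 21, u(22) = 13, u(23) = 3, u(24) = 16, u(25) = 19, u(26) = 4, u(27) = 23, u(28) = 27, u(29) = 19, u(30) = 15, u(31) = 3.
Since (u(30), u(31)) = (u(0), u(1)) = (15, 3) (two consecutive terms determine the rest), the sequence is periodic with period 30.
So u(7833) = u(0 + ((7833-0) mod 30)) = u(3) = 21.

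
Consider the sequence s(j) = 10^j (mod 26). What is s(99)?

12

Listing terms: s(0) = 1, s(1) = 10, s(2) = 22, s(3) = 12, s(4) = 16, s(5) = 4, s(6) = 14, s(7) = 10.
Since s(7) = s(1) = 10, the sequence is eventually periodic: after a pre-period of length 1 it cycles with period 6.
For j ≥ 1, s(j) depends only on (j - 1) mod 6. (99 - 1) mod 6 = 2, so s(99) = s(3) = 12.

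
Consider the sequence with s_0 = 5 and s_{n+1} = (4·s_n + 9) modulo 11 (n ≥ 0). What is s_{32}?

Computing terms: s_0 = 5; s_1 = 7; s_2 = 4; s_3 = 3; s_4 = 10; s_5 = 5.
Since s_5 = s_0 = 5, the sequence is periodic with period 5.
So s_{32} = s_{0 + ((32-0) mod 5)} = s_2 = 4.

4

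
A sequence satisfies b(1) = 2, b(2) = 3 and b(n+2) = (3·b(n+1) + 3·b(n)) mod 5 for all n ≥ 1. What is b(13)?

Listing terms: b(1) = 2, b(2) = 3, b(3) = 0, b(4) = 4, b(5) = 2, b(6) = 3.
Since (b(5), b(6)) = (b(1), b(2)) = (2, 3) (two consecutive terms determine the rest), the sequence is periodic with period 4.
(13 - 1) mod 4 = 0, so b(13) = b(1) = 2.

2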